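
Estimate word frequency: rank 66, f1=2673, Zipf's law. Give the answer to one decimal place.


Zipf's law: f(r) = f(1) / r
f(1) = 2673
f(66) = 2673 / 66
= 40.5 occurrences


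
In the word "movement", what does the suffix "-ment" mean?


Suffix: -ment
Example: movement (move + -ment)
Meaning = result of action


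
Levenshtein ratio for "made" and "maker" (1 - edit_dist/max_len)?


Word 1: "made" (length 4)
Word 2: "maker" (length 5)
One optimal edit sequence:
  1. keep 'm'
  2. keep 'a'
  3. substitute 'd' -> 'k'  (+1)
  4. keep 'e'
  5. insert 'r'  (+1)
Edit distance = 2
Max length = max(4, 5) = 5
Similarity = 1 - 2/5
= 0.6000


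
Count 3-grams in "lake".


Word: "lake" (length 4)
Number of 3-grams = length - 3 + 1 = 4 - 3 + 1
= 2


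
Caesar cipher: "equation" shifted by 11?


Word: "equation"
Shift: 11
Each letter → (letter + shift) mod 26:
  'e' (4) + 11 = 15 → 'p'
  'q' (16) + 11 = 1 → 'b'
  'u' (20) + 11 = 5 → 'f'
  'a' (0) + 11 = 11 → 'l'
  't' (19) + 11 = 4 → 'e'
  'i' (8) + 11 = 19 → 't'
  'o' (14) + 11 = 25 → 'z'
  'n' (13) + 11 = 24 → 'y'
Result = "pbfletzy"


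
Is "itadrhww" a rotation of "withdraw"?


Word: "withdraw", Candidate: "itadrhww"
Method: check if candidate is substring of word+word
"withdrawwithdraw" contains "itadrhww"? No
Is rotation = No


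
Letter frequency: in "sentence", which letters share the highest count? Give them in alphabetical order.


Word: "sentence"
Letter counts:
  'c': 1
  'e': 3
  'n': 2
  's': 1
  't': 1
Maximum count = 3
Most frequent = 'e' (3 times each)


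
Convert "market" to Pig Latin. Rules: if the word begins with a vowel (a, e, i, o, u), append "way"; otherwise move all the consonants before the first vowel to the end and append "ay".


Word: "market"
Starts with consonant(s) → move to end, add 'ay'
Consonant cluster: "m"
Pig Latin = "arketmay"


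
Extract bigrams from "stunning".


Word: "stunning" (length 8)
Number of bigrams = 8 - 2 + 1 = 7
  Position 0: "st"
  Position 1: "tu"
  Position 2: "un"
  Position 3: "nn"
  Position 4: "ni"
  Position 5: "in"
  Position 6: "ng"
Bigrams = "st", "tu", "un", "nn", "ni", "in", "ng"


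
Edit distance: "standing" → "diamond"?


Word 1: "standing" (length 8)
Word 2: "diamond" (length 7)
One optimal edit sequence (insert/delete/substitute each cost 1):
  1. substitute 's' -> 'd'  (+1)
  2. substitute 't' -> 'i'  (+1)
  3. keep 'a'
  4. delete 'n'  (+1)
  5. substitute 'd' -> 'm'  (+1)
  6. substitute 'i' -> 'o'  (+1)
  7. keep 'n'
  8. substitute 'g' -> 'd'  (+1)
Total edit operations: 6
Edit distance = 6


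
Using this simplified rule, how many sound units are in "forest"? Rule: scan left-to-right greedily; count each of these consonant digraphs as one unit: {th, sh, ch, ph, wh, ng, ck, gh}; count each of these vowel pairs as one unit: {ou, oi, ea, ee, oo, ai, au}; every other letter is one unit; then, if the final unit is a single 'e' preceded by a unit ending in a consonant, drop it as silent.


Word: "forest" (6 letters)
Left-to-right scan:
  1. 'f' (letter)
  2. 'o' (letter)
  3. 'r' (letter)
  4. 'e' (letter)
  5. 's' (letter)
  6. 't' (letter)
Units from scan: 6
Sound units = 6 units


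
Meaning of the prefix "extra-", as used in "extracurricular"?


Prefix: extra-
Example: extracurricular = extra- + curricular
Meaning = beyond


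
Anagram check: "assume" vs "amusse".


Word 1: "assume" → sorted: aemssu
Word 2: "amusse" → sorted: aemssu
Same letters? aemssu == aemssu
Anagram = Yes


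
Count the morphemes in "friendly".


Word: "friendly"
Morphemes: friend | -ly
Each morpheme carries meaning
= 2 morphemes


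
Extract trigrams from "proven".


Word: "proven" (length 6)
Number of trigrams = 6 - 3 + 1 = 4
  Position 0: "pro"
  Position 1: "rov"
  Position 2: "ove"
  Position 3: "ven"
Trigrams = "pro", "rov", "ove", "ven"


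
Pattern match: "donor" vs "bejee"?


Pattern of "donor": [0, 1, 2, 1, 3]
Pattern of "bejee": [0, 1, 2, 1, 1]
Patterns do not match
Same pattern = No


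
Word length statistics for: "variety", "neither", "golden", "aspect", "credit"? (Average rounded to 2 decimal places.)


Lengths: "variety"=7, "neither"=7, "golden"=6, "aspect"=6, "credit"=6
Sum = 32, Count = 5
Average = 32/5 = 6.40
= avg=6.40, min=6, max=7


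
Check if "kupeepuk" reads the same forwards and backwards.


Word: "kupeepuk"
Reversed: "kupeepuk"
Forward == Backward? kupeepuk == kupeepuk
Palindrome = Yes


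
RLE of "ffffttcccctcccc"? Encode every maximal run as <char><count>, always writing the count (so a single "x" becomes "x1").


String: "ffffttcccctcccc"
Scanning for consecutive runs:
  'f' x 4
  't' x 2
  'c' x 4
  't' x 1
  'c' x 4
RLE = "f4t2c4t1c4"


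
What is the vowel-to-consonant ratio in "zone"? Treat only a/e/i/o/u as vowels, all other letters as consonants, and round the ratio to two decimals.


Word: "zone"
Vowels (a,e,i,o,u): 2
Consonants: 2
Ratio = 2/2
= 1.00


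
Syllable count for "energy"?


Word: "energy"
Syllable breakdown: en / er / gy
Counting: 3 parts
= 3 syllables


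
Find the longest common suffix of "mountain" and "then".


Word 1: "mountain"
Word 2: "then"
Comparing from end:
  Pos -1: 'n' == 'n'
  Pos -2: 'i' != 'e' (stop)
LCS = "n" (length 1)


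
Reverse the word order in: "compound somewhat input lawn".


Original: "compound somewhat input lawn"
Words (1..n): compound | somewhat | input | lawn
Reversed (n..1): lawn | input | somewhat | compound
Result = "lawn input somewhat compound"


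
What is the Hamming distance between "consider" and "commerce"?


Comparing character by character (same length = 8):
  Pos 0: 'c' vs 'c' =
  Pos 1: 'o' vs 'o' =
  Pos 2: 'n' vs 'm' !=
  Pos 3: 's' vs 'm' !=
  Pos 4: 'i' vs 'e' !=
  Pos 5: 'd' vs 'r' !=
  Pos 6: 'e' vs 'c' !=
  Pos 7: 'r' vs 'e' !=
Hamming distance = 6


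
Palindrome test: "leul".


Word: "leul"
Reversed: "luel"
Forward == Backward? leul != luel
Palindrome = No


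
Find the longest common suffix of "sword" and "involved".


Word 1: "sword"
Word 2: "involved"
Comparing from end:
  Pos -1: 'd' == 'd'
  Pos -2: 'r' != 'e' (stop)
LCS = "d" (length 1)


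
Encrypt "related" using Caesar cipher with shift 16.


Word: "related"
Shift: 16
Each letter → (letter + shift) mod 26:
  'r' (17) + 16 = 7 → 'h'
  'e' (4) + 16 = 20 → 'u'
  'l' (11) + 16 = 1 → 'b'
  'a' (0) + 16 = 16 → 'q'
  't' (19) + 16 = 9 → 'j'
  'e' (4) + 16 = 20 → 'u'
  'd' (3) + 16 = 19 → 't'
Result = "hubqjut"


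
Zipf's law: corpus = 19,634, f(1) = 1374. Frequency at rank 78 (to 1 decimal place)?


Zipf's law: f(r) = f(1) / r
f(1) = 1374
f(78) = 1374 / 78
= 17.6 occurrences


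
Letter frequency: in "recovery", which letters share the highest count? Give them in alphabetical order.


Word: "recovery"
Letter counts:
  'c': 1
  'e': 2
  'o': 1
  'r': 2
  'v': 1
  'y': 1
Maximum count = 2
Most frequent = 'e', 'r' (2 times each)


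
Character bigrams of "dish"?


Word: "dish" (length 4)
Number of bigrams = 4 - 2 + 1 = 3
  Position 0: "di"
  Position 1: "is"
  Position 2: "sh"
Bigrams = "di", "is", "sh"


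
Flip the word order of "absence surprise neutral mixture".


Original: "absence surprise neutral mixture"
Words (1..n): absence | surprise | neutral | mixture
Reversed (n..1): mixture | neutral | surprise | absence
Result = "mixture neutral surprise absence"


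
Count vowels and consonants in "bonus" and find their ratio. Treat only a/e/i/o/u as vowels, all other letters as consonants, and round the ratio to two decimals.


Word: "bonus"
Vowels (a,e,i,o,u): 2
Consonants: 3
Ratio = 2/3
= 0.67


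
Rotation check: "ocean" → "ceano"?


Word: "ocean", Candidate: "ceano"
Method: check if candidate is substring of word+word
"oceanocean" contains "ceano"? Yes
Is rotation = Yes


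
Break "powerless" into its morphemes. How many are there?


Word: "powerless"
Morphemes: power + -less
Each morpheme carries meaning
= 2 morphemes


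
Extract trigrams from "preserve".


Word: "preserve" (length 8)
Number of trigrams = 8 - 3 + 1 = 6
  Position 0: "pre"
  Position 1: "res"
  Position 2: "ese"
  Position 3: "ser"
  Position 4: "erv"
  Position 5: "rve"
Trigrams = "pre", "res", "ese", "ser", "erv", "rve"


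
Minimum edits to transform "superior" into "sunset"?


Word 1: "superior" (length 8)
Word 2: "sunset" (length 6)
One optimal edit sequence (insert/delete/substitute each cost 1):
  1. keep 's'
  2. keep 'u'
  3. delete 'p'  (+1)
  4. delete 'e'  (+1)
  5. substitute 'r' -> 'n'  (+1)
  6. substitute 'i' -> 's'  (+1)
  7. substitute 'o' -> 'e'  (+1)
  8. substitute 'r' -> 't'  (+1)
Total edit operations: 6
Edit distance = 6


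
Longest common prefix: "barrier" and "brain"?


Word 1: "barrier"
Word 2: "brain"
Comparing from start:
  Pos 0: 'b' == 'b'
  Pos 1: 'a' != 'r' (stop)
LCP = "b" (length 1)


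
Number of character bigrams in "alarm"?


Word: "alarm" (length 5)
Number of 2-grams = length - 2 + 1 = 5 - 2 + 1
= 4


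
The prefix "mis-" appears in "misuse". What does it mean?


Prefix: mis-
As in: misuse -> mis- + use
Meaning = wrongly


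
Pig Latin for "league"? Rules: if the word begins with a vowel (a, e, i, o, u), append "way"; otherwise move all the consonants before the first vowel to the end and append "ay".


Word: "league"
Starts with consonant(s) → move to end, add 'ay'
Consonant cluster: "l"
Pig Latin = "eaguelay"


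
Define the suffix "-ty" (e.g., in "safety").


Suffix: -ty
Example: safety = safe + -ty
Meaning = quality of


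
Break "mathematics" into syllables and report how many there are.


Word: "mathematics"
Syllable breakdown: math / e / mat / ics
Counting: 4 parts
= 4 syllables


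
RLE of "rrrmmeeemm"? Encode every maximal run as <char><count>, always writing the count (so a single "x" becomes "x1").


String: "rrrmmeeemm"
Scanning for consecutive runs:
  'r' x 3
  'm' x 2
  'e' x 3
  'm' x 2
RLE = "r3m2e3m2"


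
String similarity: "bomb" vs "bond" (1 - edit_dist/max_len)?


Word 1: "bomb" (length 4)
Word 2: "bond" (length 4)
One optimal edit sequence:
  1. keep 'b'
  2. keep 'o'
  3. substitute 'm' -> 'n'  (+1)
  4. substitute 'b' -> 'd'  (+1)
Edit distance = 2
Max length = max(4, 4) = 4
Similarity = 1 - 2/4
= 0.5000


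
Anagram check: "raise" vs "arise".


Word 1: "raise" → sorted: aeirs
Word 2: "arise" → sorted: aeirs
Same letters? aeirs == aeirs
Anagram = Yes


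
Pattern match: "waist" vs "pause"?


Pattern of "waist": [0, 1, 2, 3, 4]
Pattern of "pause": [0, 1, 2, 3, 4]
Patterns match
Same pattern = Yes


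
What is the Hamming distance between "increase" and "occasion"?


Comparing character by character (same length = 8):
  Pos 0: 'i' vs 'o' !=
  Pos 1: 'n' vs 'c' !=
  Pos 2: 'c' vs 'c' =
  Pos 3: 'r' vs 'a' !=
  Pos 4: 'e' vs 's' !=
  Pos 5: 'a' vs 'i' !=
  Pos 6: 's' vs 'o' !=
  Pos 7: 'e' vs 'n' !=
Hamming distance = 7


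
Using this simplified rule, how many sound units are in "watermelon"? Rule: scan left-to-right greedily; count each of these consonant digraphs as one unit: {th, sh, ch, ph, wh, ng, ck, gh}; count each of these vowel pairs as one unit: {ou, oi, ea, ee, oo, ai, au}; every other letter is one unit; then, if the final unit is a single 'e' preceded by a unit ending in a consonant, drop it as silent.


Word: "watermelon" (10 letters)
Left-to-right scan:
  [1] 'w' (letter)
  [2] 'a' (letter)
  [3] 't' (letter)
  [4] 'e' (letter)
  [5] 'r' (letter)
  [6] 'm' (letter)
  [7] 'e' (letter)
  [8] 'l' (letter)
  [9] 'o' (letter)
  [10] 'n' (letter)
Units from scan: 10
Sound units = 10 units


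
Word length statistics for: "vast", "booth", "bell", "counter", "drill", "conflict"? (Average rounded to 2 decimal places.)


Lengths: "vast"=4, "booth"=5, "bell"=4, "counter"=7, "drill"=5, "conflict"=8
Sum = 33, Count = 6
Average = 33/6 = 5.50
= avg=5.50, min=4, max=8


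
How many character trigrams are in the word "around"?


Word: "around" (length 6)
Number of 3-grams = length - 3 + 1 = 6 - 3 + 1
= 4


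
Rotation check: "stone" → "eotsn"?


Word: "stone", Candidate: "eotsn"
Method: check if candidate is substring of word+word
"stonestone" contains "eotsn"? No
Is rotation = No


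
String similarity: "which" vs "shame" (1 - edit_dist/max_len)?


Word 1: "which" (length 5)
Word 2: "shame" (length 5)
One optimal edit sequence:
  1. substitute 'w' -> 's'  (+1)
  2. keep 'h'
  3. substitute 'i' -> 'a'  (+1)
  4. substitute 'c' -> 'm'  (+1)
  5. substitute 'h' -> 'e'  (+1)
Edit distance = 4
Max length = max(5, 5) = 5
Similarity = 1 - 4/5
= 0.2000


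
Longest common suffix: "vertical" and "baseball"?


Word 1: "vertical"
Word 2: "baseball"
Comparing from end:
  Pos -1: 'l' == 'l'
  Pos -2: 'a' != 'l' (stop)
LCS = "l" (length 1)


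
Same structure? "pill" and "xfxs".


Pattern of "pill": [0, 1, 2, 2]
Pattern of "xfxs": [0, 1, 0, 2]
Patterns do not match
Same pattern = No


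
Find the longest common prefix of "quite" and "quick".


Word 1: "quite"
Word 2: "quick"
Comparing from start:
  Pos 0: 'q' == 'q'
  Pos 1: 'u' == 'u'
  Pos 2: 'i' == 'i'
  Pos 3: 't' != 'c' (stop)
LCP = "qui" (length 3)


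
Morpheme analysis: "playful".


Word: "playful"
Morphemes: play + -ful
Each morpheme carries meaning
= 2 morphemes


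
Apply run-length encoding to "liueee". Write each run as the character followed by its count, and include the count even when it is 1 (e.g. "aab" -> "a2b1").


String: "liueee"
Scanning for consecutive runs:
  'l' x 1
  'i' x 1
  'u' x 1
  'e' x 3
RLE = "l1i1u1e3"


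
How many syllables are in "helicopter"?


Word: "helicopter"
Syllable breakdown: hel-i-cop-ter
Counting: 4 parts
= 4 syllables


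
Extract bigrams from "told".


Word: "told" (length 4)
Number of bigrams = 4 - 2 + 1 = 3
  Position 0: "to"
  Position 1: "ol"
  Position 2: "ld"
Bigrams = "to", "ol", "ld"


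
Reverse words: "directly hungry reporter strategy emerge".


Original: "directly hungry reporter strategy emerge"
Words (1..n): directly | hungry | reporter | strategy | emerge
Reversed (n..1): emerge | strategy | reporter | hungry | directly
Result = "emerge strategy reporter hungry directly"


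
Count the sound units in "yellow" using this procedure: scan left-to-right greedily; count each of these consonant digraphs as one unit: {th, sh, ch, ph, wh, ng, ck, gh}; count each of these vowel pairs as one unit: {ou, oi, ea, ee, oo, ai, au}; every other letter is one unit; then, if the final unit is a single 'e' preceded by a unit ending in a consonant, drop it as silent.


Word: "yellow" (6 letters)
Left-to-right scan:
  1. 'y' (letter)
  2. 'e' (letter)
  3. 'l' (letter)
  4. 'l' (letter)
  5. 'o' (letter)
  6. 'w' (letter)
Units from scan: 6
Sound units = 6 units


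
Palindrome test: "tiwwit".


Word: "tiwwit"
Reversed: "tiwwit"
Forward == Backward? tiwwit == tiwwit
Palindrome = Yes


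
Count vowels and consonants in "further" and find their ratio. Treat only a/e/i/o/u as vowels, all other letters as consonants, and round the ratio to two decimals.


Word: "further"
Vowels (a,e,i,o,u): 2
Consonants: 5
Ratio = 2/5
= 0.40


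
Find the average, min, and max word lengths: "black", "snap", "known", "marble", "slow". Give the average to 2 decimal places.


Lengths: "black"=5, "snap"=4, "known"=5, "marble"=6, "slow"=4
Sum = 24, Count = 5
Average = 24/5 = 4.80
= avg=4.80, min=4, max=6


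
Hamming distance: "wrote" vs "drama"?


Comparing character by character (same length = 5):
  Pos 0: 'w' vs 'd' !=
  Pos 1: 'r' vs 'r' =
  Pos 2: 'o' vs 'a' !=
  Pos 3: 't' vs 'm' !=
  Pos 4: 'e' vs 'a' !=
Hamming distance = 4


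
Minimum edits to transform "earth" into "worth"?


Word 1: "earth" (length 5)
Word 2: "worth" (length 5)
One optimal edit sequence (insert/delete/substitute each cost 1):
  1. substitute 'e' -> 'w'  (+1)
  2. substitute 'a' -> 'o'  (+1)
  3. keep 'r'
  4. keep 't'
  5. keep 'h'
Total edit operations: 2
Edit distance = 2


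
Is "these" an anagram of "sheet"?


Word 1: "sheet" → sorted: eehst
Word 2: "these" → sorted: eehst
Same letters? eehst == eehst
Anagram = Yes


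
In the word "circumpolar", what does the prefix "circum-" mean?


Prefix: circum-
Example: circumpolar (circum- + polar)
Meaning = around


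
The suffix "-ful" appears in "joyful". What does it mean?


Suffix: -ful
As in: joyful -> joy + -ful
Meaning = full of


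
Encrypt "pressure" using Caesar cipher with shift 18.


Word: "pressure"
Shift: 18
Each letter → (letter + shift) mod 26:
  'p' (15) + 18 = 7 → 'h'
  'r' (17) + 18 = 9 → 'j'
  'e' (4) + 18 = 22 → 'w'
  's' (18) + 18 = 10 → 'k'
  's' (18) + 18 = 10 → 'k'
  'u' (20) + 18 = 12 → 'm'
  'r' (17) + 18 = 9 → 'j'
  'e' (4) + 18 = 22 → 'w'
Result = "hjwkkmjw"


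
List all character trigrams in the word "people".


Word: "people" (length 6)
Number of trigrams = 6 - 3 + 1 = 4
  Position 0: "peo"
  Position 1: "eop"
  Position 2: "opl"
  Position 3: "ple"
Trigrams = "peo", "eop", "opl", "ple"


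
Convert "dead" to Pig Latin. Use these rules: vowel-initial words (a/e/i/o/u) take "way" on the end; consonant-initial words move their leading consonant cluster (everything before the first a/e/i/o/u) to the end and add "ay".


Word: "dead"
Starts with consonant(s) → move to end, add 'ay'
Consonant cluster: "d"
Pig Latin = "eadday"


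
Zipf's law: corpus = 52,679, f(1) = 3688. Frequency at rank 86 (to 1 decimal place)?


Zipf's law: f(r) = f(1) / r
f(1) = 3688
f(86) = 3688 / 86
= 42.9 occurrences


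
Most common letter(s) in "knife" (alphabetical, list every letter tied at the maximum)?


Word: "knife"
Letter counts:
  'e': 1
  'f': 1
  'i': 1
  'k': 1
  'n': 1
Maximum count = 1
Most frequent = 'e', 'f', 'i', 'k', 'n' (1 time each)


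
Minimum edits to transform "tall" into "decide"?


Word 1: "tall" (length 4)
Word 2: "decide" (length 6)
One optimal edit sequence (insert/delete/substitute each cost 1):
  1. insert 'd'  (+1)
  2. insert 'e'  (+1)
  3. substitute 't' -> 'c'  (+1)
  4. substitute 'a' -> 'i'  (+1)
  5. substitute 'l' -> 'd'  (+1)
  6. substitute 'l' -> 'e'  (+1)
Total edit operations: 6
Edit distance = 6


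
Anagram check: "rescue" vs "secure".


Word 1: "rescue" → sorted: ceersu
Word 2: "secure" → sorted: ceersu
Same letters? ceersu == ceersu
Anagram = Yes


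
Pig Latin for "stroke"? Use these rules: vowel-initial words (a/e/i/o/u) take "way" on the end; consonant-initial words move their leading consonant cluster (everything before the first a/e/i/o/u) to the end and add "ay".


Word: "stroke"
Starts with consonant(s) → move to end, add 'ay'
Consonant cluster: "str"
Pig Latin = "okestray"


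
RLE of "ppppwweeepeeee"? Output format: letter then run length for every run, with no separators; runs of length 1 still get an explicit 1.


String: "ppppwweeepeeee"
Scanning for consecutive runs:
  'p' x 4
  'w' x 2
  'e' x 3
  'p' x 1
  'e' x 4
RLE = "p4w2e3p1e4"


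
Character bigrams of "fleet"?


Word: "fleet" (length 5)
Number of bigrams = 5 - 2 + 1 = 4
  Position 0: "fl"
  Position 1: "le"
  Position 2: "ee"
  Position 3: "et"
Bigrams = "fl", "le", "ee", "et"


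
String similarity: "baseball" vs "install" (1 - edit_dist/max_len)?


Word 1: "baseball" (length 8)
Word 2: "install" (length 7)
One optimal edit sequence:
  1. substitute 'b' -> 'i'  (+1)
  2. substitute 'a' -> 'n'  (+1)
  3. keep 's'
  4. delete 'e'  (+1)
  5. substitute 'b' -> 't'  (+1)
  6. keep 'a'
  7. keep 'l'
  8. keep 'l'
Edit distance = 4
Max length = max(8, 7) = 8
Similarity = 1 - 4/8
= 0.5000


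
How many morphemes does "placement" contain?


Word: "placement"
Morphemes: place + -ment
Each morpheme carries meaning
= 2 morphemes


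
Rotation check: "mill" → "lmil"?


Word: "mill", Candidate: "lmil"
Method: check if candidate is substring of word+word
"millmill" contains "lmil"? Yes
Is rotation = Yes


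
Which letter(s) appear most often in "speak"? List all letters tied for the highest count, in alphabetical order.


Word: "speak"
Letter counts:
  'a': 1
  'e': 1
  'k': 1
  'p': 1
  's': 1
Maximum count = 1
Most frequent = 'a', 'e', 'k', 'p', 's' (1 time each)


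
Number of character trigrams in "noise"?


Word: "noise" (length 5)
Number of 3-grams = length - 3 + 1 = 5 - 3 + 1
= 3


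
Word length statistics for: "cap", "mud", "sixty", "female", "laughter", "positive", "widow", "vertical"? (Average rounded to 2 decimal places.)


Lengths: "cap"=3, "mud"=3, "sixty"=5, "female"=6, "laughter"=8, "positive"=8, "widow"=5, "vertical"=8
Sum = 46, Count = 8
Average = 46/8 = 5.75
= avg=5.75, min=3, max=8


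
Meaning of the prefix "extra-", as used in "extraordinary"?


Prefix: extra-
Example: extraordinary = extra- + ordinary
Meaning = beyond


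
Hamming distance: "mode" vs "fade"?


Comparing character by character (same length = 4):
  Pos 0: 'm' vs 'f' !=
  Pos 1: 'o' vs 'a' !=
  Pos 2: 'd' vs 'd' =
  Pos 3: 'e' vs 'e' =
Hamming distance = 2


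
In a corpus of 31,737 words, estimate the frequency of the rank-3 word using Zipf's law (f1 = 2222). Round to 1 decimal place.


Zipf's law: f(r) = f(1) / r
f(1) = 2222
f(3) = 2222 / 3
= 740.7 occurrences


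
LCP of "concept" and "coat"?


Word 1: "concept"
Word 2: "coat"
Comparing from start:
  Pos 0: 'c' == 'c'
  Pos 1: 'o' == 'o'
  Pos 2: 'n' != 'a' (stop)
LCP = "co" (length 2)


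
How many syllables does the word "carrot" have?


Word: "carrot"
Syllable breakdown: car · rot
Counting: 2 parts
= 2 syllables


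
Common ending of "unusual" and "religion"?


Word 1: "unusual"
Word 2: "religion"
Comparing from end:
  Pos -1: 'l' != 'n' (stop)
LCS = "" (length 0)


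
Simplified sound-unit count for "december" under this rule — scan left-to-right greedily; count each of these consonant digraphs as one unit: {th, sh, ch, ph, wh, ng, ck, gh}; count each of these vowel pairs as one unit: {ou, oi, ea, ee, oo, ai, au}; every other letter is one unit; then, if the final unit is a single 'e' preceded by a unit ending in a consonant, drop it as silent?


Word: "december" (8 letters)
Left-to-right scan:
  1. 'd' (letter)
  2. 'e' (letter)
  3. 'c' (letter)
  4. 'e' (letter)
  5. 'm' (letter)
  6. 'b' (letter)
  7. 'e' (letter)
  8. 'r' (letter)
Units from scan: 8
Sound units = 8 units


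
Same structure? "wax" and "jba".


Pattern of "wax": [0, 1, 2]
Pattern of "jba": [0, 1, 2]
Patterns match
Same pattern = Yes


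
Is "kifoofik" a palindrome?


Word: "kifoofik"
Reversed: "kifoofik"
Forward == Backward? kifoofik == kifoofik
Palindrome = Yes


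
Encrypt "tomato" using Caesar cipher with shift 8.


Word: "tomato"
Shift: 8
Each letter → (letter + shift) mod 26:
  't' (19) + 8 = 1 → 'b'
  'o' (14) + 8 = 22 → 'w'
  'm' (12) + 8 = 20 → 'u'
  'a' (0) + 8 = 8 → 'i'
  't' (19) + 8 = 1 → 'b'
  'o' (14) + 8 = 22 → 'w'
Result = "bwuibw"


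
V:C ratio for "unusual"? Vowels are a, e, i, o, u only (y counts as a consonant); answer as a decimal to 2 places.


Word: "unusual"
Vowels (a,e,i,o,u): 4
Consonants: 3
Ratio = 4/3
= 1.33


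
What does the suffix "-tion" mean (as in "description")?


Suffix: -tion
Example: description (describe + -tion, with a spelling change)
Meaning = act or process


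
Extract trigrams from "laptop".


Word: "laptop" (length 6)
Number of trigrams = 6 - 3 + 1 = 4
  Position 0: "lap"
  Position 1: "apt"
  Position 2: "pto"
  Position 3: "top"
Trigrams = "lap", "apt", "pto", "top"


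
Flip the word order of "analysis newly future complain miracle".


Original: "analysis newly future complain miracle"
Words (1..n): analysis | newly | future | complain | miracle
Reversed (n..1): miracle | complain | future | newly | analysis
Result = "miracle complain future newly analysis"


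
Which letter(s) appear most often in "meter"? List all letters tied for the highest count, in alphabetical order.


Word: "meter"
Letter counts:
  'e': 2
  'm': 1
  'r': 1
  't': 1
Maximum count = 2
Most frequent = 'e' (2 times each)


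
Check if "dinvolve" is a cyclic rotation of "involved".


Word: "involved", Candidate: "dinvolve"
Method: check if candidate is substring of word+word
"involvedinvolved" contains "dinvolve"? Yes
Is rotation = Yes


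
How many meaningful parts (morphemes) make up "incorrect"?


Word: "incorrect"
Morphemes: in- + correct
Each morpheme carries meaning
= 2 morphemes


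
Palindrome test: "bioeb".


Word: "bioeb"
Reversed: "beoib"
Forward == Backward? bioeb != beoib
Palindrome = No


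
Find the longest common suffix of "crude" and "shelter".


Word 1: "crude"
Word 2: "shelter"
Comparing from end:
  Pos -1: 'e' != 'r' (stop)
LCS = "" (length 0)


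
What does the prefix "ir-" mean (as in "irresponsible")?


Prefix: ir-
As in: irresponsible -> ir- + responsible
Meaning = not


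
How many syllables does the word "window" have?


Word: "window"
Syllable breakdown: win-dow
Counting: 2 parts
= 2 syllables


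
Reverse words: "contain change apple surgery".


Original: "contain change apple surgery"
Words (1..n): contain | change | apple | surgery
Reversed (n..1): surgery | apple | change | contain
Result = "surgery apple change contain"


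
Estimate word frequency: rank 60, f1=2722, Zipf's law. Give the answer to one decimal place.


Zipf's law: f(r) = f(1) / r
f(1) = 2722
f(60) = 2722 / 60
= 45.4 occurrences


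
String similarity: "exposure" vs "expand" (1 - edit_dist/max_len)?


Word 1: "exposure" (length 8)
Word 2: "expand" (length 6)
One optimal edit sequence:
  1. keep 'e'
  2. keep 'x'
  3. keep 'p'
  4. delete 'o'  (+1)
  5. delete 's'  (+1)
  6. substitute 'u' -> 'a'  (+1)
  7. substitute 'r' -> 'n'  (+1)
  8. substitute 'e' -> 'd'  (+1)
Edit distance = 5
Max length = max(8, 6) = 8
Similarity = 1 - 5/8
= 0.3750


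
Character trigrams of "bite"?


Word: "bite" (length 4)
Number of trigrams = 4 - 3 + 1 = 2
  Position 0: "bit"
  Position 1: "ite"
Trigrams = "bit", "ite"


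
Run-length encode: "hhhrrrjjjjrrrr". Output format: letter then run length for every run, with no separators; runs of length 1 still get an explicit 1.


String: "hhhrrrjjjjrrrr"
Scanning for consecutive runs:
  'h' x 3
  'r' x 3
  'j' x 4
  'r' x 4
RLE = "h3r3j4r4"


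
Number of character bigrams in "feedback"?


Word: "feedback" (length 8)
Number of 2-grams = length - 2 + 1 = 8 - 2 + 1
= 7


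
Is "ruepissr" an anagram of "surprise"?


Word 1: "surprise" → sorted: eiprrssu
Word 2: "ruepissr" → sorted: eiprrssu
Same letters? eiprrssu == eiprrssu
Anagram = Yes


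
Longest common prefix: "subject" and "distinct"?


Word 1: "subject"
Word 2: "distinct"
Comparing from start:
  Pos 0: 's' != 'd' (stop)
LCP = "" (length 0)


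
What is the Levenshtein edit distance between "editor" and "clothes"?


Word 1: "editor" (length 6)
Word 2: "clothes" (length 7)
One optimal edit sequence (insert/delete/substitute each cost 1):
  1. substitute 'e' -> 'c'  (+1)
  2. substitute 'd' -> 'l'  (+1)
  3. substitute 'i' -> 'o'  (+1)
  4. keep 't'
  5. insert 'h'  (+1)
  6. substitute 'o' -> 'e'  (+1)
  7. substitute 'r' -> 's'  (+1)
Total edit operations: 6
Edit distance = 6


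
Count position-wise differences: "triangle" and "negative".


Comparing character by character (same length = 8):
  Pos 0: 't' vs 'n' !=
  Pos 1: 'r' vs 'e' !=
  Pos 2: 'i' vs 'g' !=
  Pos 3: 'a' vs 'a' =
  Pos 4: 'n' vs 't' !=
  Pos 5: 'g' vs 'i' !=
  Pos 6: 'l' vs 'v' !=
  Pos 7: 'e' vs 'e' =
Hamming distance = 6


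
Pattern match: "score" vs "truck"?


Pattern of "score": [0, 1, 2, 3, 4]
Pattern of "truck": [0, 1, 2, 3, 4]
Patterns match
Same pattern = Yes


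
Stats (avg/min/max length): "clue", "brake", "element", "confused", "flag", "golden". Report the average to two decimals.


Lengths: "clue"=4, "brake"=5, "element"=7, "confused"=8, "flag"=4, "golden"=6
Sum = 34, Count = 6
Average = 34/6 = 5.67
= avg=5.67, min=4, max=8


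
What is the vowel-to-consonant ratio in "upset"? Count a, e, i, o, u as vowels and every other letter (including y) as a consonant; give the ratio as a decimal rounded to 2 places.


Word: "upset"
Vowels (a,e,i,o,u): 2
Consonants: 3
Ratio = 2/3
= 0.67


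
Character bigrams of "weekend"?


Word: "weekend" (length 7)
Number of bigrams = 7 - 2 + 1 = 6
  Position 0: "we"
  Position 1: "ee"
  Position 2: "ek"
  Position 3: "ke"
  Position 4: "en"
  Position 5: "nd"
Bigrams = "we", "ee", "ek", "ke", "en", "nd"


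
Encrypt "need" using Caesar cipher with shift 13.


Word: "need"
Shift: 13
Each letter → (letter + shift) mod 26:
  'n' (13) + 13 = 0 → 'a'
  'e' (4) + 13 = 17 → 'r'
  'e' (4) + 13 = 17 → 'r'
  'd' (3) + 13 = 16 → 'q'
Result = "arrq"


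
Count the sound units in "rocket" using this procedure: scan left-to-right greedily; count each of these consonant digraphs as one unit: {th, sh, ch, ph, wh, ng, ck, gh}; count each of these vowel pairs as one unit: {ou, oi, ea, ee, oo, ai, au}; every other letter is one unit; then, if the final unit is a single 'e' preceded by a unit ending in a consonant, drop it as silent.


Word: "rocket" (6 letters)
Left-to-right scan:
  (1) 'r' (letter)
  (2) 'o' (letter)
  (3) 'ck' (digraph)
  (4) 'e' (letter)
  (5) 't' (letter)
Units from scan: 5
Sound units = 5 units


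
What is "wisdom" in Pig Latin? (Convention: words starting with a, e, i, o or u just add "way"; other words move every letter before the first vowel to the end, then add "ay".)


Word: "wisdom"
Starts with consonant(s) → move to end, add 'ay'
Consonant cluster: "w"
Pig Latin = "isdomway"


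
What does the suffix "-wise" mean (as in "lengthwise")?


Suffix: -wise
Example: lengthwise = length + -wise
Meaning = in the manner of


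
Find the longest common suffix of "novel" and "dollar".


Word 1: "novel"
Word 2: "dollar"
Comparing from end:
  Pos -1: 'l' != 'r' (stop)
LCS = "" (length 0)


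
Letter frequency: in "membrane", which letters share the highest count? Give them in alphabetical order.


Word: "membrane"
Letter counts:
  'a': 1
  'b': 1
  'e': 2
  'm': 2
  'n': 1
  'r': 1
Maximum count = 2
Most frequent = 'e', 'm' (2 times each)


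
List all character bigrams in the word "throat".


Word: "throat" (length 6)
Number of bigrams = 6 - 2 + 1 = 5
  Position 0: "th"
  Position 1: "hr"
  Position 2: "ro"
  Position 3: "oa"
  Position 4: "at"
Bigrams = "th", "hr", "ro", "oa", "at"


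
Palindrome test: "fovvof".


Word: "fovvof"
Reversed: "fovvof"
Forward == Backward? fovvof == fovvof
Palindrome = Yes


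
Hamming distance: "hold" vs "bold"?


Comparing character by character (same length = 4):
  Pos 0: 'h' vs 'b' !=
  Pos 1: 'o' vs 'o' =
  Pos 2: 'l' vs 'l' =
  Pos 3: 'd' vs 'd' =
Hamming distance = 1


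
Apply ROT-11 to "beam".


Word: "beam"
Shift: 11
Each letter → (letter + shift) mod 26:
  'b' (1) + 11 = 12 → 'm'
  'e' (4) + 11 = 15 → 'p'
  'a' (0) + 11 = 11 → 'l'
  'm' (12) + 11 = 23 → 'x'
Result = "mplx"


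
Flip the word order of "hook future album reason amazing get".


Original: "hook future album reason amazing get"
Words (1..n): hook | future | album | reason | amazing | get
Reversed (n..1): get | amazing | reason | album | future | hook
Result = "get amazing reason album future hook"


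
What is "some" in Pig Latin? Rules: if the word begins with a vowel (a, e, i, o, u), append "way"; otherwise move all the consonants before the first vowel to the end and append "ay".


Word: "some"
Starts with consonant(s) → move to end, add 'ay'
Consonant cluster: "s"
Pig Latin = "omesay"


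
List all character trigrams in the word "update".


Word: "update" (length 6)
Number of trigrams = 6 - 3 + 1 = 4
  Position 0: "upd"
  Position 1: "pda"
  Position 2: "dat"
  Position 3: "ate"
Trigrams = "upd", "pda", "dat", "ate"


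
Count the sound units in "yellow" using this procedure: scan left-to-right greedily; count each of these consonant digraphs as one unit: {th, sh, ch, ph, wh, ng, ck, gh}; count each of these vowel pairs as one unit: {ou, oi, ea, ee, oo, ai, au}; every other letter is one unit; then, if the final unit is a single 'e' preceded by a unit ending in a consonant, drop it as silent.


Word: "yellow" (6 letters)
Left-to-right scan:
  1. 'y' (letter)
  2. 'e' (letter)
  3. 'l' (letter)
  4. 'l' (letter)
  5. 'o' (letter)
  6. 'w' (letter)
Units from scan: 6
Sound units = 6 units


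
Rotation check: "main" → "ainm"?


Word: "main", Candidate: "ainm"
Method: check if candidate is substring of word+word
"mainmain" contains "ainm"? Yes
Is rotation = Yes


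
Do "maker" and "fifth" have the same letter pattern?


Pattern of "maker": [0, 1, 2, 3, 4]
Pattern of "fifth": [0, 1, 0, 2, 3]
Patterns do not match
Same pattern = No


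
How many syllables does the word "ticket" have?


Word: "ticket"
Syllable breakdown: tick | et
Counting: 2 parts
= 2 syllables


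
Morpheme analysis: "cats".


Word: "cats"
Morphemes: cat | -s
Each morpheme carries meaning
= 2 morphemes


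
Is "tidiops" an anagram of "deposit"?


Word 1: "deposit" → sorted: deiopst
Word 2: "tidiops" → sorted: diiopst
Same letters? deiopst != diiopst
Anagram = No


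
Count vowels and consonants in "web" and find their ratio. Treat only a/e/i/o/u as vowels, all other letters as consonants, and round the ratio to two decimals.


Word: "web"
Vowels (a,e,i,o,u): 1
Consonants: 2
Ratio = 1/2
= 0.50


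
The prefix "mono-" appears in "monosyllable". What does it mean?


Prefix: mono-
As in: monosyllable -> mono- + syllable
Meaning = one


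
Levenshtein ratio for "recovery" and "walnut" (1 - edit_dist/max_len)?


Word 1: "recovery" (length 8)
Word 2: "walnut" (length 6)
One optimal edit sequence:
  1. delete 'r'  (+1)
  2. delete 'e'  (+1)
  3. substitute 'c' -> 'w'  (+1)
  4. substitute 'o' -> 'a'  (+1)
  5. substitute 'v' -> 'l'  (+1)
  6. substitute 'e' -> 'n'  (+1)
  7. substitute 'r' -> 'u'  (+1)
  8. substitute 'y' -> 't'  (+1)
Edit distance = 8
Max length = max(8, 6) = 8
Similarity = 1 - 8/8
= 0.0000


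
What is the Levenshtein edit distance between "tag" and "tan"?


Word 1: "tag" (length 3)
Word 2: "tan" (length 3)
One optimal edit sequence (insert/delete/substitute each cost 1):
  1. keep 't'
  2. keep 'a'
  3. substitute 'g' -> 'n'  (+1)
Total edit operations: 1
Edit distance = 1


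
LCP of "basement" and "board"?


Word 1: "basement"
Word 2: "board"
Comparing from start:
  Pos 0: 'b' == 'b'
  Pos 1: 'a' != 'o' (stop)
LCP = "b" (length 1)


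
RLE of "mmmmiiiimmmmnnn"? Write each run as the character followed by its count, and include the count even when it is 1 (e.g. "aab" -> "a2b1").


String: "mmmmiiiimmmmnnn"
Scanning for consecutive runs:
  'm' x 4
  'i' x 4
  'm' x 4
  'n' x 3
RLE = "m4i4m4n3"


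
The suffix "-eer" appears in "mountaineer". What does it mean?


Suffix: -eer
As in: mountaineer -> mountain + -eer
Meaning = one who is concerned with


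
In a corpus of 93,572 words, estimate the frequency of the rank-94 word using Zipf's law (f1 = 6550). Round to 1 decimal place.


Zipf's law: f(r) = f(1) / r
f(1) = 6550
f(94) = 6550 / 94
= 69.7 occurrences


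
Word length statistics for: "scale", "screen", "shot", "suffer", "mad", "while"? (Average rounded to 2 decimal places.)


Lengths: "scale"=5, "screen"=6, "shot"=4, "suffer"=6, "mad"=3, "while"=5
Sum = 29, Count = 6
Average = 29/6 = 4.83
= avg=4.83, min=3, max=6


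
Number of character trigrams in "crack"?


Word: "crack" (length 5)
Number of 3-grams = length - 3 + 1 = 5 - 3 + 1
= 3


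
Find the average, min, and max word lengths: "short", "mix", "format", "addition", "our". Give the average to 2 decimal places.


Lengths: "short"=5, "mix"=3, "format"=6, "addition"=8, "our"=3
Sum = 25, Count = 5
Average = 25/5 = 5.00
= avg=5.00, min=3, max=8


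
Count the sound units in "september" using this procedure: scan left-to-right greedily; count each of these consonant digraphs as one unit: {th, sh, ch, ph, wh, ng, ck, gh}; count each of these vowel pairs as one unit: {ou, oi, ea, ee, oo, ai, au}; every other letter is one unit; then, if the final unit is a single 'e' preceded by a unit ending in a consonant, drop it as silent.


Word: "september" (9 letters)
Left-to-right scan:
  1. 's' (letter)
  2. 'e' (letter)
  3. 'p' (letter)
  4. 't' (letter)
  5. 'e' (letter)
  6. 'm' (letter)
  7. 'b' (letter)
  8. 'e' (letter)
  9. 'r' (letter)
Units from scan: 9
Sound units = 9 units


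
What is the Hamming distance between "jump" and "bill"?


Comparing character by character (same length = 4):
  Pos 0: 'j' vs 'b' !=
  Pos 1: 'u' vs 'i' !=
  Pos 2: 'm' vs 'l' !=
  Pos 3: 'p' vs 'l' !=
Hamming distance = 4


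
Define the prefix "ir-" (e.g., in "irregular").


Prefix: ir-
As in: irregular -> ir- + regular
Meaning = not


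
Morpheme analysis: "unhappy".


Word: "unhappy"
Morphemes: un- | happy
Each morpheme carries meaning
= 2 morphemes


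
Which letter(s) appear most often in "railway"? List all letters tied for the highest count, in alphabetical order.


Word: "railway"
Letter counts:
  'a': 2
  'i': 1
  'l': 1
  'r': 1
  'w': 1
  'y': 1
Maximum count = 2
Most frequent = 'a' (2 times each)


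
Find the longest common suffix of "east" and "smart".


Word 1: "east"
Word 2: "smart"
Comparing from end:
  Pos -1: 't' == 't'
  Pos -2: 's' != 'r' (stop)
LCS = "t" (length 1)


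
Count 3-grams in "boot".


Word: "boot" (length 4)
Number of 3-grams = length - 3 + 1 = 4 - 3 + 1
= 2


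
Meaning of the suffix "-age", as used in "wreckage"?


Suffix: -age
As in: wreckage -> wreck + -age
Meaning = result / collection


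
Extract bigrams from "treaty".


Word: "treaty" (length 6)
Number of bigrams = 6 - 2 + 1 = 5
  Position 0: "tr"
  Position 1: "re"
  Position 2: "ea"
  Position 3: "at"
  Position 4: "ty"
Bigrams = "tr", "re", "ea", "at", "ty"


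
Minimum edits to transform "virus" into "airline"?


Word 1: "virus" (length 5)
Word 2: "airline" (length 7)
One optimal edit sequence (insert/delete/substitute each cost 1):
  1. substitute 'v' -> 'a'  (+1)
  2. keep 'i'
  3. keep 'r'
  4. insert 'l'  (+1)
  5. insert 'i'  (+1)
  6. substitute 'u' -> 'n'  (+1)
  7. substitute 's' -> 'e'  (+1)
Total edit operations: 5
Edit distance = 5


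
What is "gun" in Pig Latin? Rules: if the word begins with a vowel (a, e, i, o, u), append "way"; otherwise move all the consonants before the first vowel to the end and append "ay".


Word: "gun"
Starts with consonant(s) → move to end, add 'ay'
Consonant cluster: "g"
Pig Latin = "ungay"


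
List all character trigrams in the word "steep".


Word: "steep" (length 5)
Number of trigrams = 5 - 3 + 1 = 3
  Position 0: "ste"
  Position 1: "tee"
  Position 2: "eep"
Trigrams = "ste", "tee", "eep"


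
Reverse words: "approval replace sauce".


Original: "approval replace sauce"
Words (1..n): approval | replace | sauce
Reversed (n..1): sauce | replace | approval
Result = "sauce replace approval"


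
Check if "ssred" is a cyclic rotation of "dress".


Word: "dress", Candidate: "ssred"
Method: check if candidate is substring of word+word
"dressdress" contains "ssred"? No
Is rotation = No


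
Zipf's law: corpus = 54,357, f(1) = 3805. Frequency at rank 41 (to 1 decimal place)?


Zipf's law: f(r) = f(1) / r
f(1) = 3805
f(41) = 3805 / 41
= 92.8 occurrences


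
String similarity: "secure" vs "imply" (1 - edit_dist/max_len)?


Word 1: "secure" (length 6)
Word 2: "imply" (length 5)
One optimal edit sequence:
  1. delete 's'  (+1)
  2. substitute 'e' -> 'i'  (+1)
  3. substitute 'c' -> 'm'  (+1)
  4. substitute 'u' -> 'p'  (+1)
  5. substitute 'r' -> 'l'  (+1)
  6. substitute 'e' -> 'y'  (+1)
Edit distance = 6
Max length = max(6, 5) = 6
Similarity = 1 - 6/6
= 0.0000
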